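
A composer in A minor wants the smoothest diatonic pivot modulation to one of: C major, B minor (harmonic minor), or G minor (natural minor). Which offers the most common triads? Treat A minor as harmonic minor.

C major

Triads of A minor (harmonic minor): A minor (i), B diminished (ii°), C augmented (III+), D minor (iv), E major (V), F major (VI), G♯ diminished (vii°).
C major shares 4: Am, Bdim, Dm, F.
B minor (harmonic minor) shares 0: none.
G minor (natural minor) shares 2: Dm, F.
The most common triads (4) are shared with C major.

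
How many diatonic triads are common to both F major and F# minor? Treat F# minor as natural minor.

0

Diatonic triads of F major: F major (I), G minor (ii), A minor (iii), Bb major (IV), C major (V), D minor (vi), E diminished (vii°).
Diatonic triads of F# minor (natural minor): F# minor (i), G# diminished (ii°), A major (III), B minor (iv), C# minor (v), D major (VI), E major (VII).
No triad has the same root and quality in both keys.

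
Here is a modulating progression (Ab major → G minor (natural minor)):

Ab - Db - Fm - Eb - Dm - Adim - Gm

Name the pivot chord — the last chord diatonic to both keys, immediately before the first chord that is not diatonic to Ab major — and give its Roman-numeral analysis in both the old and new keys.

Chords diatonic to Ab major: Ab, Bbm, Cm, Db, Eb, Fm, Gdim.
Reading the progression, the first chord not in that set is Dm, so the modulation leaves Ab major there.
The chord immediately before Dm is Eb, which is diatonic to both keys: V in Ab major and VI in G minor.

Eb — V in Ab major, VI in G minor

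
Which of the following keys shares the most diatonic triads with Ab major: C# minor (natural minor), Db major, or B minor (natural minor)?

Triads of Ab major: Ab (I), Bbm (ii), Cm (iii), Db (IV), Eb (V), Fm (vi), Gdim (vii°).
C# minor (natural minor) shares 0: none.
Db major shares 4: Ab, Bbm, Db, Fm.
B minor (natural minor) shares 0: none.
The most common triads (4) are shared with Db major.

Db major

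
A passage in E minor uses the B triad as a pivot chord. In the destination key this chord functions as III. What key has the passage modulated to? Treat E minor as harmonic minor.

G♯ minor

The numeral III denotes a major triad on scale degree 3. With B on degree 3, the tonic of the new key is G♯.
Degree 3 carries a major triad in natural-minor keys, so the destination is G♯ minor.
Check: the diatonic triads of G♯ minor (natural minor) are G♯m (i), A♯dim (ii°), B (III), C♯m (iv), D♯m (v), E (VI), F♯ (VII) — B is indeed III.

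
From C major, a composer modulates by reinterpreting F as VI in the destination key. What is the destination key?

A minor

The numeral VI denotes a major triad on scale degree 6. With F on degree 6, the tonic of the new key is A.
Degree 6 carries a major triad in minor keys, so the destination is A minor.
Check: the diatonic triads of A minor (natural minor) are Am (i), Bdim (ii°), C (III), Dm (iv), Em (v), F (VI), G (VII) — F is indeed VI.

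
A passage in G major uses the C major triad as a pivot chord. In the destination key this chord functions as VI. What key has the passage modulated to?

E minor

The numeral VI denotes a major triad on scale degree 6. With C on degree 6, the tonic of the new key is E.
Degree 6 carries a major triad in minor keys, so the destination is E minor.
Check: the diatonic triads of E minor (natural minor) are Em (i), F#dim (ii°), G (III), Am (iv), Bm (v), C (VI), D (VII) — C major is indeed VI.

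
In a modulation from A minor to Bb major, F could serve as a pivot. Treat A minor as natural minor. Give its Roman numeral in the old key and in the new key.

VI in A minor; V in Bb major

The scale of A minor (natural minor) is A B C D E F G; F is degree 6, and the triad built there (F-A-C) is major, so it is VI.
The scale of Bb major is Bb C D Eb F G A; F is degree 5, and the triad built there (F-A-C) is major, so it is V.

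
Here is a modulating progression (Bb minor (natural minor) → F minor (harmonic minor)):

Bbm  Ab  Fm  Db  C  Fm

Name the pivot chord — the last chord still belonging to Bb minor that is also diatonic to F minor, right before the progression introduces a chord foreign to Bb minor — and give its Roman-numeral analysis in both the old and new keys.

Chords diatonic to Bb minor: Bbm, Cdim, Db, Ebm, Fm, Gb, Ab.
Reading the progression, the first chord not in that set is C, so the modulation leaves Bb minor there.
The chord immediately before C is Db, which is diatonic to both keys: III in Bb minor and VI in F minor.

Db — III in Bb minor, VI in F minor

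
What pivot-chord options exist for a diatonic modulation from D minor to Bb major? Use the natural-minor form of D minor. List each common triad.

Dm, F, Gm, Bb

Triads in D minor (natural minor): Dm (i), Edim (ii°), F (III), Gm (iv), Am (v), Bb (VI), C (VII).
Triads in Bb major: Bb (I), Cm (ii), Dm (iii), Eb (IV), F (V), Gm (vi), Adim (vii°).
Shared triads with their functions: Dm (i in D minor, iii in Bb major); F (III in D minor, V in Bb major); Gm (iv in D minor, vi in Bb major); Bb (VI in D minor, I in Bb major).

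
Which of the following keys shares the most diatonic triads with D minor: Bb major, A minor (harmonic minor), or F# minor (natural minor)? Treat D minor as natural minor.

Bb major

Triads of D minor (natural minor): D minor (i), E diminished (ii°), F major (III), G minor (iv), A minor (v), Bb major (VI), C major (VII).
Bb major shares 4: Dm, F, Gm, Bb.
A minor (harmonic minor) shares 3: Dm, F, Am.
F# minor (natural minor) shares 0: none.
The most common triads (4) are shared with Bb major.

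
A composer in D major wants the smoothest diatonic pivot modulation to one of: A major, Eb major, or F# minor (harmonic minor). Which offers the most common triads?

A major

Triads of D major: D (I), Em (ii), F#m (iii), G (IV), A (V), Bm (vi), C#dim (vii°).
A major shares 4: D, F#m, A, Bm.
Eb major shares 0: none.
F# minor (harmonic minor) shares 3: D, F#m, Bm.
The most common triads (4) are shared with A major.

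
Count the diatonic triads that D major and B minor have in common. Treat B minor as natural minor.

7

Diatonic triads of D major: D (I), Em (ii), F♯m (iii), G (IV), A (V), Bm (vi), C♯dim (vii°).
Diatonic triads of B minor (natural minor): Bm (i), C♯dim (ii°), D (III), Em (iv), F♯m (v), G (VI), A (VII).
Matching root and quality in both lists: D, Em, F♯m, G, A, Bm, C♯dim.
That gives 7 common triads.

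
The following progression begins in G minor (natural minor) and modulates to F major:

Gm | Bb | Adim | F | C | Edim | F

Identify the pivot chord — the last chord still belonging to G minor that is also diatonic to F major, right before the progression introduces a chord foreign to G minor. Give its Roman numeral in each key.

F — VII in G minor, I in F major

Chords diatonic to G minor: Gm, Adim, Bb, Cm, Dm, Eb, F.
Reading the progression, the first chord not in that set is C, so the modulation leaves G minor there.
The chord immediately before C is F, which is diatonic to both keys: VII in G minor and I in F major.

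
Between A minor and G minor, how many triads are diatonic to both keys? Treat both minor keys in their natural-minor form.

Diatonic triads of A minor (natural minor): Am (i), Bdim (ii°), C (III), Dm (iv), Em (v), F (VI), G (VII).
Diatonic triads of G minor (natural minor): Gm (i), Adim (ii°), Bb (III), Cm (iv), Dm (v), Eb (VI), F (VII).
Matching root and quality in both lists: Dm, F.
That gives 2 common triads.

2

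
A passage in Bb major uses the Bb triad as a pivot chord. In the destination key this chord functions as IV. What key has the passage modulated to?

F major

The numeral IV denotes a major triad on scale degree 4. With Bb on degree 4, the tonic of the new key is F.
Degree 4 carries a major triad in major keys, so the destination is F major.
Check: the diatonic triads of F major are F (I), Gm (ii), Am (iii), Bb (IV), C (V), Dm (vi), Edim (vii°) — Bb is indeed IV.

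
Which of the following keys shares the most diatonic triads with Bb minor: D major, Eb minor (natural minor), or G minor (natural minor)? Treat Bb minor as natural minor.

Triads of Bb minor (natural minor): Bbm (i), Cdim (ii°), Db (III), Ebm (iv), Fm (v), Gb (VI), Ab (VII).
D major shares 0: none.
Eb minor (natural minor) shares 4: Bbm, Db, Ebm, Gb.
G minor (natural minor) shares 0: none.
The most common triads (4) are shared with Eb minor.

Eb minor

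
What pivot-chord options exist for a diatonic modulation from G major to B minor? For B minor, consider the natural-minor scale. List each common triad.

G, Bm, D, Em

Triads in G major: G major (I), A minor (ii), B minor (iii), C major (IV), D major (V), E minor (vi), F♯ diminished (vii°).
Triads in B minor (natural minor): B minor (i), C♯ diminished (ii°), D major (III), E minor (iv), F♯ minor (v), G major (VI), A major (VII).
Shared triads with their functions: G major (I in G major, VI in B minor); B minor (iii in G major, i in B minor); D major (V in G major, III in B minor); E minor (vi in G major, iv in B minor).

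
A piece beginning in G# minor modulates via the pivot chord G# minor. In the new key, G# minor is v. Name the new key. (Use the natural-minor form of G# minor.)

C# minor

The numeral v denotes a minor triad on scale degree 5. With G# on degree 5, the tonic of the new key is C#.
Degree 5 carries a minor triad in natural-minor keys, so the destination is C# minor.
Check: the diatonic triads of C# minor (natural minor) are C#m (i), D#dim (ii°), E (III), F#m (iv), G#m (v), A (VI), B (VII) — G# minor is indeed v.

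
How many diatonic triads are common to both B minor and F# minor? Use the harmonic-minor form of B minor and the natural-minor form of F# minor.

Diatonic triads of B minor (harmonic minor): Bm (i), C#dim (ii°), Daug (III+), Em (iv), F# (V), G (VI), A#dim (vii°).
Diatonic triads of F# minor (natural minor): F#m (i), G#dim (ii°), A (III), Bm (iv), C#m (v), D (VI), E (VII).
Matching root and quality in both lists: Bm.
That gives 1 common triad.

1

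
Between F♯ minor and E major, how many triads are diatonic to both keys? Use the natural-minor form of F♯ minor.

Diatonic triads of F♯ minor (natural minor): F♯m (i), G♯dim (ii°), A (III), Bm (iv), C♯m (v), D (VI), E (VII).
Diatonic triads of E major: E (I), F♯m (ii), G♯m (iii), A (IV), B (V), C♯m (vi), D♯dim (vii°).
Matching root and quality in both lists: F♯m, A, C♯m, E.
That gives 4 common triads.

4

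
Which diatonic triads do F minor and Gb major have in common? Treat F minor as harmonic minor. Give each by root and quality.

Bbm, Db

Triads in F minor (harmonic minor): F minor (i), G diminished (ii°), Ab augmented (III+), Bb minor (iv), C major (V), Db major (VI), E diminished (vii°).
Triads in Gb major: Gb major (I), Ab minor (ii), Bb minor (iii), Cb major (IV), Db major (V), Eb minor (vi), F diminished (vii°).
Shared triads with their functions: Bb minor (iv in F minor, iii in Gb major); Db major (VI in F minor, V in Gb major).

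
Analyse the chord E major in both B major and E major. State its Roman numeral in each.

IV in B major; I in E major

The scale of B major is B C# D# E F# G# A#; E is degree 4, and the triad built there (E-G#-B) is major, so it is IV.
The scale of E major is E F# G# A B C# D#; E is degree 1, and the triad built there (E-G#-B) is major, so it is I.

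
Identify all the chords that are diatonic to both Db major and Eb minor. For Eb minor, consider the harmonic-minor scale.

Ebm

Triads in Db major: Db major (I), Eb minor (ii), F minor (iii), Gb major (IV), Ab major (V), Bb minor (vi), C diminished (vii°).
Triads in Eb minor (harmonic minor): Eb minor (i), F diminished (ii°), Gb augmented (III+), Ab minor (iv), Bb major (V), Cb major (VI), D diminished (vii°).
Shared triads with their functions: Eb minor (ii in Db major, i in Eb minor).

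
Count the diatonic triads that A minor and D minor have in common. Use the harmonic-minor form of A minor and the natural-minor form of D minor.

3

Diatonic triads of A minor (harmonic minor): Am (i), Bdim (ii°), Caug (III+), Dm (iv), E (V), F (VI), G#dim (vii°).
Diatonic triads of D minor (natural minor): Dm (i), Edim (ii°), F (III), Gm (iv), Am (v), Bb (VI), C (VII).
Matching root and quality in both lists: Am, Dm, F.
That gives 3 common triads.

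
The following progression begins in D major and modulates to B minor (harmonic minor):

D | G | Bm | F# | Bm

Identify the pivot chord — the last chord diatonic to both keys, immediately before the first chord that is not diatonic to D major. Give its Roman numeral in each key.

Bm — vi in D major, i in B minor

Chords diatonic to D major: D, Em, F#m, G, A, Bm, C#dim.
Reading the progression, the first chord not in that set is F#, so the modulation leaves D major there.
The chord immediately before F# is Bm, which is diatonic to both keys: vi in D major and i in B minor.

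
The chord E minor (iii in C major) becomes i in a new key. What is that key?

E minor

The numeral i denotes a minor triad on scale degree 1. With E on degree 1, the tonic of the new key is E.
Degree 1 carries a minor triad in minor keys, so the destination is E minor.
Check: the diatonic triads of E minor (natural minor) are Em (i), F#dim (ii°), G (III), Am (iv), Bm (v), C (VI), D (VII) — E minor is indeed i.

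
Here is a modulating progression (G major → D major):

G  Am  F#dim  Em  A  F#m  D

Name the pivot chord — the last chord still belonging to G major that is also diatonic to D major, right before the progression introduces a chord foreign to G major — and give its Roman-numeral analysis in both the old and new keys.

Chords diatonic to G major: G, Am, Bm, C, D, Em, F#dim.
Reading the progression, the first chord not in that set is A, so the modulation leaves G major there.
The chord immediately before A is Em, which is diatonic to both keys: vi in G major and ii in D major.

Em — vi in G major, ii in D major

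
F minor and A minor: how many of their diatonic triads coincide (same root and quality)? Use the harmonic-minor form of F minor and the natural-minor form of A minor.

1

Diatonic triads of F minor (harmonic minor): Fm (i), Gdim (ii°), A♭aug (III+), B♭m (iv), C (V), D♭ (VI), Edim (vii°).
Diatonic triads of A minor (natural minor): Am (i), Bdim (ii°), C (III), Dm (iv), Em (v), F (VI), G (VII).
Matching root and quality in both lists: C.
That gives 1 common triad.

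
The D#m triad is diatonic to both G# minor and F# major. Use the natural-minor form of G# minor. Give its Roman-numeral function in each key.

v in G# minor; vi in F# major

The scale of G# minor (natural minor) is G# A# B C# D# E F#; D# is degree 5, and the triad built there (D#-F#-A#) is minor, so it is v.
The scale of F# major is F# G# A# B C# D# E#; D# is degree 6, and the triad built there (D#-F#-A#) is minor, so it is vi.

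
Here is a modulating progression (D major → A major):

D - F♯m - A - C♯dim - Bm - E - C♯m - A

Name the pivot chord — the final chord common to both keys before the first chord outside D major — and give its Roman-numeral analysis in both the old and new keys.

Bm — vi in D major, ii in A major

Chords diatonic to D major: D, Em, F♯m, G, A, Bm, C♯dim.
Reading the progression, the first chord not in that set is E, so the modulation leaves D major there.
The chord immediately before E is Bm, which is diatonic to both keys: vi in D major and ii in A major.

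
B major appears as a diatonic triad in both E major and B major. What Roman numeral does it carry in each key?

V in E major; I in B major

The scale of E major is E F♯ G♯ A B C♯ D♯; B is degree 5, and the triad built there (B-D♯-F♯) is major, so it is V.
The scale of B major is B C♯ D♯ E F♯ G♯ A♯; B is degree 1, and the triad built there (B-D♯-F♯) is major, so it is I.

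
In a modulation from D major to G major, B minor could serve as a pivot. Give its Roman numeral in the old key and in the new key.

The scale of D major is D E F# G A B C#; B is degree 6, and the triad built there (B-D-F#) is minor, so it is vi.
The scale of G major is G A B C D E F#; B is degree 3, and the triad built there (B-D-F#) is minor, so it is iii.

vi in D major; iii in G major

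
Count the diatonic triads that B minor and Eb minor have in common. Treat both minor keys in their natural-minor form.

Diatonic triads of B minor (natural minor): Bm (i), C#dim (ii°), D (III), Em (iv), F#m (v), G (VI), A (VII).
Diatonic triads of Eb minor (natural minor): Ebm (i), Fdim (ii°), Gb (III), Abm (iv), Bbm (v), Cb (VI), Db (VII).
No triad has the same root and quality in both keys.

0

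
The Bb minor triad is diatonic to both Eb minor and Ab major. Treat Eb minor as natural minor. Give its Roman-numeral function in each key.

v in Eb minor; ii in Ab major

The scale of Eb minor (natural minor) is Eb F Gb Ab Bb Cb Db; Bb is degree 5, and the triad built there (Bb-Db-F) is minor, so it is v.
The scale of Ab major is Ab Bb C Db Eb F G; Bb is degree 2, and the triad built there (Bb-Db-F) is minor, so it is ii.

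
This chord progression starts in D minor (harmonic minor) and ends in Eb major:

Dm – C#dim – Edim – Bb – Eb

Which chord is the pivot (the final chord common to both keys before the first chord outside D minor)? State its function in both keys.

Bb — VI in D minor, V in Eb major

Chords diatonic to D minor: Dm, Edim, Faug, Gm, A, Bb, C#dim.
Reading the progression, the first chord not in that set is Eb, so the modulation leaves D minor there.
The chord immediately before Eb is Bb, which is diatonic to both keys: VI in D minor and V in Eb major.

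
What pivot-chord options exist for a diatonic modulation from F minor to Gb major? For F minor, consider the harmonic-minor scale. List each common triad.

Triads in F minor (harmonic minor): Fm (i), Gdim (ii°), Abaug (III+), Bbm (iv), C (V), Db (VI), Edim (vii°).
Triads in Gb major: Gb (I), Abm (ii), Bbm (iii), Cb (IV), Db (V), Ebm (vi), Fdim (vii°).
Shared triads with their functions: Bbm (iv in F minor, iii in Gb major); Db (VI in F minor, V in Gb major).

Bbm, Db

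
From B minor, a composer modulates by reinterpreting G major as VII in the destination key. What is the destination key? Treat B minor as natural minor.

The numeral VII denotes a major triad on scale degree 7. With G on degree 7, the tonic of the new key is A.
Degree 7 carries a major triad in natural-minor keys, so the destination is A minor.
Check: the diatonic triads of A minor (natural minor) are Am (i), Bdim (ii°), C (III), Dm (iv), Em (v), F (VI), G (VII) — G major is indeed VII.

A minor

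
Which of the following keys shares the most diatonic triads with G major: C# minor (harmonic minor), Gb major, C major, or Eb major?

Triads of G major: G (I), Am (ii), Bm (iii), C (IV), D (V), Em (vi), F#dim (vii°).
C# minor (harmonic minor) shares 0: none.
Gb major shares 0: none.
C major shares 4: G, Am, C, Em.
Eb major shares 0: none.
The most common triads (4) are shared with C major.

C major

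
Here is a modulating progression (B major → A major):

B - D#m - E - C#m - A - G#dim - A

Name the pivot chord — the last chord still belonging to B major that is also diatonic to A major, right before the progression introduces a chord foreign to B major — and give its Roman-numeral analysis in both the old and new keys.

Chords diatonic to B major: B, C#m, D#m, E, F#, G#m, A#dim.
Reading the progression, the first chord not in that set is A, so the modulation leaves B major there.
The chord immediately before A is C#m, which is diatonic to both keys: ii in B major and iii in A major.

C#m — ii in B major, iii in A major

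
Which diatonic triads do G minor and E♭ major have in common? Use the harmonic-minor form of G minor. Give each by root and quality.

Triads in G minor (harmonic minor): Gm (i), Adim (ii°), B♭aug (III+), Cm (iv), D (V), E♭ (VI), F♯dim (vii°).
Triads in E♭ major: E♭ (I), Fm (ii), Gm (iii), A♭ (IV), B♭ (V), Cm (vi), Ddim (vii°).
Shared triads with their functions: Gm (i in G minor, iii in E♭ major); Cm (iv in G minor, vi in E♭ major); E♭ (VI in G minor, I in E♭ major).

Gm, Cm, E♭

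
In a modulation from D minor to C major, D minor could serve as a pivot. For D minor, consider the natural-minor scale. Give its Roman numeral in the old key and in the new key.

i in D minor; ii in C major

The scale of D minor (natural minor) is D E F G A Bb C; D is degree 1, and the triad built there (D-F-A) is minor, so it is i.
The scale of C major is C D E F G A B; D is degree 2, and the triad built there (D-F-A) is minor, so it is ii.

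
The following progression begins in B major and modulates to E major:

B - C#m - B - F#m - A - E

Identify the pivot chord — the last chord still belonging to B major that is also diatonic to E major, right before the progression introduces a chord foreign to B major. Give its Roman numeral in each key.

B — I in B major, V in E major

Chords diatonic to B major: B, C#m, D#m, E, F#, G#m, A#dim.
Reading the progression, the first chord not in that set is F#m, so the modulation leaves B major there.
The chord immediately before F#m is B, which is diatonic to both keys: I in B major and V in E major.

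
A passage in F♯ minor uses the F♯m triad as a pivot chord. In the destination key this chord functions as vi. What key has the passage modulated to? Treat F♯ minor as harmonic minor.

The numeral vi denotes a minor triad on scale degree 6. With F♯ on degree 6, the tonic of the new key is A.
Degree 6 carries a minor triad in major keys, so the destination is A major.
Check: the diatonic triads of A major are A (I), Bm (ii), C♯m (iii), D (IV), E (V), F♯m (vi), G♯dim (vii°) — F♯m is indeed vi.

A major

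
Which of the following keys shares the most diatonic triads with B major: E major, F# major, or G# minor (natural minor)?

G# minor

Triads of B major: B (I), C#m (ii), D#m (iii), E (IV), F# (V), G#m (vi), A#dim (vii°).
E major shares 4: B, C#m, E, G#m.
F# major shares 4: B, D#m, F#, G#m.
G# minor (natural minor) shares 7: B, C#m, D#m, E, F#, G#m, A#dim.
The most common triads (7) are shared with G# minor.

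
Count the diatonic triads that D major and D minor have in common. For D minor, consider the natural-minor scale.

Diatonic triads of D major: D major (I), E minor (ii), F# minor (iii), G major (IV), A major (V), B minor (vi), C# diminished (vii°).
Diatonic triads of D minor (natural minor): D minor (i), E diminished (ii°), F major (III), G minor (iv), A minor (v), Bb major (VI), C major (VII).
No triad has the same root and quality in both keys.

0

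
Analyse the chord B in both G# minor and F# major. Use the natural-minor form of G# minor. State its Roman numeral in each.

III in G# minor; IV in F# major

The scale of G# minor (natural minor) is G# A# B C# D# E F#; B is degree 3, and the triad built there (B-D#-F#) is major, so it is III.
The scale of F# major is F# G# A# B C# D# E#; B is degree 4, and the triad built there (B-D#-F#) is major, so it is IV.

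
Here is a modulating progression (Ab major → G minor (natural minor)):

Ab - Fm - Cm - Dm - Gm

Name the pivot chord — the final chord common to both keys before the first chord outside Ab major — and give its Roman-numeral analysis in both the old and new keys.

Chords diatonic to Ab major: Ab, Bbm, Cm, Db, Eb, Fm, Gdim.
Reading the progression, the first chord not in that set is Dm, so the modulation leaves Ab major there.
The chord immediately before Dm is Cm, which is diatonic to both keys: iii in Ab major and iv in G minor.

Cm — iii in Ab major, iv in G minor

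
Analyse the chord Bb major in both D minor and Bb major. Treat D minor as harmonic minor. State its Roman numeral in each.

VI in D minor; I in Bb major

The scale of D minor (harmonic minor) is D E F G A Bb C#; Bb is degree 6, and the triad built there (Bb-D-F) is major, so it is VI.
The scale of Bb major is Bb C D Eb F G A; Bb is degree 1, and the triad built there (Bb-D-F) is major, so it is I.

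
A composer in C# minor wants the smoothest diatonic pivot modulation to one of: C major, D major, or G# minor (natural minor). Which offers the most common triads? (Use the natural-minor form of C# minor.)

Triads of C# minor (natural minor): C#m (i), D#dim (ii°), E (III), F#m (iv), G#m (v), A (VI), B (VII).
C major shares 0: none.
D major shares 2: F#m, A.
G# minor (natural minor) shares 4: C#m, E, G#m, B.
The most common triads (4) are shared with G# minor.

G# minor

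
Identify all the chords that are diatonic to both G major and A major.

Triads in G major: G major (I), A minor (ii), B minor (iii), C major (IV), D major (V), E minor (vi), F♯ diminished (vii°).
Triads in A major: A major (I), B minor (ii), C♯ minor (iii), D major (IV), E major (V), F♯ minor (vi), G♯ diminished (vii°).
Shared triads with their functions: B minor (iii in G major, ii in A major); D major (V in G major, IV in A major).

Bm, D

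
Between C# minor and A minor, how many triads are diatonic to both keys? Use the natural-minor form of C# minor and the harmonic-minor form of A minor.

Diatonic triads of C# minor (natural minor): C# minor (i), D# diminished (ii°), E major (III), F# minor (iv), G# minor (v), A major (VI), B major (VII).
Diatonic triads of A minor (harmonic minor): A minor (i), B diminished (ii°), C augmented (III+), D minor (iv), E major (V), F major (VI), G# diminished (vii°).
Matching root and quality in both lists: E major.
That gives 1 common triad.

1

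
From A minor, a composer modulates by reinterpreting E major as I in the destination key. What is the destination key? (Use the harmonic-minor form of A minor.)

The numeral I denotes a major triad on scale degree 1. With E on degree 1, the tonic of the new key is E.
Degree 1 carries a major triad in major keys, so the destination is E major.
Check: the diatonic triads of E major are E (I), F#m (ii), G#m (iii), A (IV), B (V), C#m (vi), D#dim (vii°) — E major is indeed I.

E major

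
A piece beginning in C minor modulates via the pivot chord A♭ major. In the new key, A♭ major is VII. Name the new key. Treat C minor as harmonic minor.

B♭ minor

The numeral VII denotes a major triad on scale degree 7. With A♭ on degree 7, the tonic of the new key is B♭.
Degree 7 carries a major triad in natural-minor keys, so the destination is B♭ minor.
Check: the diatonic triads of B♭ minor (natural minor) are B♭m (i), Cdim (ii°), D♭ (III), E♭m (iv), Fm (v), G♭ (VI), A♭ (VII) — A♭ major is indeed VII.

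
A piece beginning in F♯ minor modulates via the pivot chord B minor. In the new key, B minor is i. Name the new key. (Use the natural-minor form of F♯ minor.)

The numeral i denotes a minor triad on scale degree 1. With B on degree 1, the tonic of the new key is B.
Degree 1 carries a minor triad in minor keys, so the destination is B minor.
Check: the diatonic triads of B minor (natural minor) are Bm (i), C♯dim (ii°), D (III), Em (iv), F♯m (v), G (VI), A (VII) — B minor is indeed i.

B minor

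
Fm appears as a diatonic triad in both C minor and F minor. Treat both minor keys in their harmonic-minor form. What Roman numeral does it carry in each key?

iv in C minor; i in F minor

The scale of C minor (harmonic minor) is C D Eb F G Ab B; F is degree 4, and the triad built there (F-Ab-C) is minor, so it is iv.
The scale of F minor (harmonic minor) is F G Ab Bb C Db E; F is degree 1, and the triad built there (F-Ab-C) is minor, so it is i.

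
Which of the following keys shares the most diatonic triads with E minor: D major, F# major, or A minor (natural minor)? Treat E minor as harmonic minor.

Triads of E minor (harmonic minor): Em (i), F#dim (ii°), Gaug (III+), Am (iv), B (V), C (VI), D#dim (vii°).
D major shares 1: Em.
F# major shares 1: B.
A minor (natural minor) shares 3: Em, Am, C.
The most common triads (3) are shared with A minor.

A minor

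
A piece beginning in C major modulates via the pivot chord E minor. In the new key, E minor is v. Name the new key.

The numeral v denotes a minor triad on scale degree 5. With E on degree 5, the tonic of the new key is A.
Degree 5 carries a minor triad in natural-minor keys, so the destination is A minor.
Check: the diatonic triads of A minor (natural minor) are Am (i), Bdim (ii°), C (III), Dm (iv), Em (v), F (VI), G (VII) — E minor is indeed v.

A minor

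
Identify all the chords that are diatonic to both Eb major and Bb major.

Triads in Eb major: Eb (I), Fm (ii), Gm (iii), Ab (IV), Bb (V), Cm (vi), Ddim (vii°).
Triads in Bb major: Bb (I), Cm (ii), Dm (iii), Eb (IV), F (V), Gm (vi), Adim (vii°).
Shared triads with their functions: Eb (I in Eb major, IV in Bb major); Gm (iii in Eb major, vi in Bb major); Bb (V in Eb major, I in Bb major); Cm (vi in Eb major, ii in Bb major).

Eb, Gm, Bb, Cm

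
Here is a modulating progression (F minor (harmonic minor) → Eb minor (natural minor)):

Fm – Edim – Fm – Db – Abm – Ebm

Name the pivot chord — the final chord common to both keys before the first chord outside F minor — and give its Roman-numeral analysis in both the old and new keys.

Db — VI in F minor, VII in Eb minor

Chords diatonic to F minor: Fm, Gdim, Abaug, Bbm, C, Db, Edim.
Reading the progression, the first chord not in that set is Abm, so the modulation leaves F minor there.
The chord immediately before Abm is Db, which is diatonic to both keys: VI in F minor and VII in Eb minor.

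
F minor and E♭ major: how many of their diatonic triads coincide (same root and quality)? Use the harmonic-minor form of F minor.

Diatonic triads of F minor (harmonic minor): Fm (i), Gdim (ii°), A♭aug (III+), B♭m (iv), C (V), D♭ (VI), Edim (vii°).
Diatonic triads of E♭ major: E♭ (I), Fm (ii), Gm (iii), A♭ (IV), B♭ (V), Cm (vi), Ddim (vii°).
Matching root and quality in both lists: Fm.
That gives 1 common triad.

1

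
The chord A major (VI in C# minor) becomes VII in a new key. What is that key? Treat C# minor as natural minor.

B minor

The numeral VII denotes a major triad on scale degree 7. With A on degree 7, the tonic of the new key is B.
Degree 7 carries a major triad in natural-minor keys, so the destination is B minor.
Check: the diatonic triads of B minor (natural minor) are Bm (i), C#dim (ii°), D (III), Em (iv), F#m (v), G (VI), A (VII) — A major is indeed VII.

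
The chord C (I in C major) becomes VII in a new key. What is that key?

The numeral VII denotes a major triad on scale degree 7. With C on degree 7, the tonic of the new key is D.
Degree 7 carries a major triad in natural-minor keys, so the destination is D minor.
Check: the diatonic triads of D minor (natural minor) are Dm (i), Edim (ii°), F (III), Gm (iv), Am (v), Bb (VI), C (VII) — C is indeed VII.

D minor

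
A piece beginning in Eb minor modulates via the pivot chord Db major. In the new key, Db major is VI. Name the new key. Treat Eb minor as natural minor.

The numeral VI denotes a major triad on scale degree 6. With Db on degree 6, the tonic of the new key is F.
Degree 6 carries a major triad in minor keys, so the destination is F minor.
Check: the diatonic triads of F minor (natural minor) are Fm (i), Gdim (ii°), Ab (III), Bbm (iv), Cm (v), Db (VI), Eb (VII) — Db major is indeed VI.

F minor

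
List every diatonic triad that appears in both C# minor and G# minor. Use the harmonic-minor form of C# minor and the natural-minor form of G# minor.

Triads in C# minor (harmonic minor): C#m (i), D#dim (ii°), Eaug (III+), F#m (iv), G# (V), A (VI), B#dim (vii°).
Triads in G# minor (natural minor): G#m (i), A#dim (ii°), B (III), C#m (iv), D#m (v), E (VI), F# (VII).
Shared triads with their functions: C#m (i in C# minor, iv in G# minor).

C#m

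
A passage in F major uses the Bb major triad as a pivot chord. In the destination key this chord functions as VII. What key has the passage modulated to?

The numeral VII denotes a major triad on scale degree 7. With Bb on degree 7, the tonic of the new key is C.
Degree 7 carries a major triad in natural-minor keys, so the destination is C minor.
Check: the diatonic triads of C minor (natural minor) are Cm (i), Ddim (ii°), Eb (III), Fm (iv), Gm (v), Ab (VI), Bb (VII) — Bb major is indeed VII.

C minor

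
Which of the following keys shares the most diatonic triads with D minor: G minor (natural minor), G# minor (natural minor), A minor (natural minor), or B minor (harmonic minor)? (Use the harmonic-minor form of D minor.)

G minor

Triads of D minor (harmonic minor): Dm (i), Edim (ii°), Faug (III+), Gm (iv), A (V), Bb (VI), C#dim (vii°).
G minor (natural minor) shares 3: Dm, Gm, Bb.
G# minor (natural minor) shares 0: none.
A minor (natural minor) shares 1: Dm.
B minor (harmonic minor) shares 1: C#dim.
The most common triads (3) are shared with G minor.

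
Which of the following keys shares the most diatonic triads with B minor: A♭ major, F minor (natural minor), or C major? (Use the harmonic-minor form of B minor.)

C major

Triads of B minor (harmonic minor): Bm (i), C♯dim (ii°), Daug (III+), Em (iv), F♯ (V), G (VI), A♯dim (vii°).
A♭ major shares 0: none.
F minor (natural minor) shares 0: none.
C major shares 2: Em, G.
The most common triads (2) are shared with C major.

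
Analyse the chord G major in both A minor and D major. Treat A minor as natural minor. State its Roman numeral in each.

VII in A minor; IV in D major

The scale of A minor (natural minor) is A B C D E F G; G is degree 7, and the triad built there (G-B-D) is major, so it is VII.
The scale of D major is D E F# G A B C#; G is degree 4, and the triad built there (G-B-D) is major, so it is IV.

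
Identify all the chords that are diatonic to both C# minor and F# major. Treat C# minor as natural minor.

G#m, B

Triads in C# minor (natural minor): C#m (i), D#dim (ii°), E (III), F#m (iv), G#m (v), A (VI), B (VII).
Triads in F# major: F# (I), G#m (ii), A#m (iii), B (IV), C# (V), D#m (vi), E#dim (vii°).
Shared triads with their functions: G#m (v in C# minor, ii in F# major); B (VII in C# minor, IV in F# major).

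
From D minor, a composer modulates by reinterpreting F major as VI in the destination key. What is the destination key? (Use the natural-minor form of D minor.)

A minor

The numeral VI denotes a major triad on scale degree 6. With F on degree 6, the tonic of the new key is A.
Degree 6 carries a major triad in minor keys, so the destination is A minor.
Check: the diatonic triads of A minor (natural minor) are Am (i), Bdim (ii°), C (III), Dm (iv), Em (v), F (VI), G (VII) — F major is indeed VI.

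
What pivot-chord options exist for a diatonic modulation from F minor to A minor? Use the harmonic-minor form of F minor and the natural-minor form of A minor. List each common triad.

Triads in F minor (harmonic minor): Fm (i), Gdim (ii°), A♭aug (III+), B♭m (iv), C (V), D♭ (VI), Edim (vii°).
Triads in A minor (natural minor): Am (i), Bdim (ii°), C (III), Dm (iv), Em (v), F (VI), G (VII).
Shared triads with their functions: C (V in F minor, III in A minor).

C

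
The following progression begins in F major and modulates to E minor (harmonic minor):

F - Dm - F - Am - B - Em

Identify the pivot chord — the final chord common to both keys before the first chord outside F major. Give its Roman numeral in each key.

Chords diatonic to F major: F, Gm, Am, Bb, C, Dm, Edim.
Reading the progression, the first chord not in that set is B, so the modulation leaves F major there.
The chord immediately before B is Am, which is diatonic to both keys: iii in F major and iv in E minor.

Am — iii in F major, iv in E minor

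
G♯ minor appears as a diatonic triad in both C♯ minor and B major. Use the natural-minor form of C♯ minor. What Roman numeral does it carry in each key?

The scale of C♯ minor (natural minor) is C♯ D♯ E F♯ G♯ A B; G♯ is degree 5, and the triad built there (G♯-B-D♯) is minor, so it is v.
The scale of B major is B C♯ D♯ E F♯ G♯ A♯; G♯ is degree 6, and the triad built there (G♯-B-D♯) is minor, so it is vi.

v in C♯ minor; vi in B major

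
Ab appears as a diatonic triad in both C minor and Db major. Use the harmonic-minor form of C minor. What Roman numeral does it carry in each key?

VI in C minor; V in Db major

The scale of C minor (harmonic minor) is C D Eb F G Ab B; Ab is degree 6, and the triad built there (Ab-C-Eb) is major, so it is VI.
The scale of Db major is Db Eb F Gb Ab Bb C; Ab is degree 5, and the triad built there (Ab-C-Eb) is major, so it is V.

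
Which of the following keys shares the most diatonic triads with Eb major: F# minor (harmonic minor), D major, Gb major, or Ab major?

Ab major

Triads of Eb major: Eb major (I), F minor (ii), G minor (iii), Ab major (IV), Bb major (V), C minor (vi), D diminished (vii°).
F# minor (harmonic minor) shares 0: none.
D major shares 0: none.
Gb major shares 0: none.
Ab major shares 4: Eb, Fm, Ab, Cm.
The most common triads (4) are shared with Ab major.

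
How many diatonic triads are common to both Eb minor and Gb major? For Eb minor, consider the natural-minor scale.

7

Diatonic triads of Eb minor (natural minor): Ebm (i), Fdim (ii°), Gb (III), Abm (iv), Bbm (v), Cb (VI), Db (VII).
Diatonic triads of Gb major: Gb (I), Abm (ii), Bbm (iii), Cb (IV), Db (V), Ebm (vi), Fdim (vii°).
Matching root and quality in both lists: Ebm, Fdim, Gb, Abm, Bbm, Cb, Db.
That gives 7 common triads.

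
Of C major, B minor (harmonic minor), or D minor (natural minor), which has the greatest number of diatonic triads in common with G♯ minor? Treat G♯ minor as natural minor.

B minor

Triads of G♯ minor (natural minor): G♯ minor (i), A♯ diminished (ii°), B major (III), C♯ minor (iv), D♯ minor (v), E major (VI), F♯ major (VII).
C major shares 0: none.
B minor (harmonic minor) shares 2: A♯dim, F♯.
D minor (natural minor) shares 0: none.
The most common triads (2) are shared with B minor.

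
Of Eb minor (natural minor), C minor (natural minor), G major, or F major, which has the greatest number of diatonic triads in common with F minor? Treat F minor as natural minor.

Triads of F minor (natural minor): F minor (i), G diminished (ii°), Ab major (III), Bb minor (iv), C minor (v), Db major (VI), Eb major (VII).
Eb minor (natural minor) shares 2: Bbm, Db.
C minor (natural minor) shares 4: Fm, Ab, Cm, Eb.
G major shares 0: none.
F major shares 0: none.
The most common triads (4) are shared with C minor.

C minor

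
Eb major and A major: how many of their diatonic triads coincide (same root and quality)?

0

Diatonic triads of Eb major: Eb major (I), F minor (ii), G minor (iii), Ab major (IV), Bb major (V), C minor (vi), D diminished (vii°).
Diatonic triads of A major: A major (I), B minor (ii), C# minor (iii), D major (IV), E major (V), F# minor (vi), G# diminished (vii°).
No triad has the same root and quality in both keys.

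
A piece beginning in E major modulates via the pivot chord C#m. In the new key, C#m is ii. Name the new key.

The numeral ii denotes a minor triad on scale degree 2. With C# on degree 2, the tonic of the new key is B.
Degree 2 carries a minor triad in major keys, so the destination is B major.
Check: the diatonic triads of B major are B (I), C#m (ii), D#m (iii), E (IV), F# (V), G#m (vi), A#dim (vii°) — C#m is indeed ii.

B major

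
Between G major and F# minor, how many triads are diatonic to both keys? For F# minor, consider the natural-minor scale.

Diatonic triads of G major: G (I), Am (ii), Bm (iii), C (IV), D (V), Em (vi), F#dim (vii°).
Diatonic triads of F# minor (natural minor): F#m (i), G#dim (ii°), A (III), Bm (iv), C#m (v), D (VI), E (VII).
Matching root and quality in both lists: Bm, D.
That gives 2 common triads.

2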